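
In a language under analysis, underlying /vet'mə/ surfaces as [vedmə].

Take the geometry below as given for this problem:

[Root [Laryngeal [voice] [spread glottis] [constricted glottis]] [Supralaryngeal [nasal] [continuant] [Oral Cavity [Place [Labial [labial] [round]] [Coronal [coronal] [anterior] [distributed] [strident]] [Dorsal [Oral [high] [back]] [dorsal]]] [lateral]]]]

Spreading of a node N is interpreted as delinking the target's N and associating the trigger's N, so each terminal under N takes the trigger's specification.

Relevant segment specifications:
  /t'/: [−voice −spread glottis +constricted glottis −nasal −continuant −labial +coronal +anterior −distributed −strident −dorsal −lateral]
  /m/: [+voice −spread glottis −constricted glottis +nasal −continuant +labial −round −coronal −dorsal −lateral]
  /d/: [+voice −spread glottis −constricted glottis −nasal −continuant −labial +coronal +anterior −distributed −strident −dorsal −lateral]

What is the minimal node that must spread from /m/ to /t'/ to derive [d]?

Laryngeal

The alternation /t'/ → [d] changes [voice], [constricted glottis] and nothing else.
These terminals are all dominated by Laryngeal, and no proper subconstituent of Laryngeal covers them all; Laryngeal is their lowest common ancestor.
Spreading Laryngeal from /m/ overwrites each of those terminals with /m/'s values, yielding exactly [d].
Since [nasal], [coronal] are preserved even though /m/ disagrees there, no node above Laryngeal spread.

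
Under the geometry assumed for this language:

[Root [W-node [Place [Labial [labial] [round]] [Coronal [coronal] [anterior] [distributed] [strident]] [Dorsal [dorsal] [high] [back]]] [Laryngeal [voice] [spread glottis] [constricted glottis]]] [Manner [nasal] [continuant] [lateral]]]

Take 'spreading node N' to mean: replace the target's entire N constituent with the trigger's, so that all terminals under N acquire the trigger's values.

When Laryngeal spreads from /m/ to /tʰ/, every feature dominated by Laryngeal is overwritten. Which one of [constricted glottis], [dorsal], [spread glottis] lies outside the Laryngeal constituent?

The terminals dominated by Laryngeal are [voice], [spread glottis], [constricted glottis].
Of the listed options, [spread glottis], [constricted glottis] are among these and would be overwritten by spreading Laryngeal.
[dorsal] attaches under Dorsal, not under Laryngeal, so /tʰ/ retains its own value for [dorsal].

[dorsal]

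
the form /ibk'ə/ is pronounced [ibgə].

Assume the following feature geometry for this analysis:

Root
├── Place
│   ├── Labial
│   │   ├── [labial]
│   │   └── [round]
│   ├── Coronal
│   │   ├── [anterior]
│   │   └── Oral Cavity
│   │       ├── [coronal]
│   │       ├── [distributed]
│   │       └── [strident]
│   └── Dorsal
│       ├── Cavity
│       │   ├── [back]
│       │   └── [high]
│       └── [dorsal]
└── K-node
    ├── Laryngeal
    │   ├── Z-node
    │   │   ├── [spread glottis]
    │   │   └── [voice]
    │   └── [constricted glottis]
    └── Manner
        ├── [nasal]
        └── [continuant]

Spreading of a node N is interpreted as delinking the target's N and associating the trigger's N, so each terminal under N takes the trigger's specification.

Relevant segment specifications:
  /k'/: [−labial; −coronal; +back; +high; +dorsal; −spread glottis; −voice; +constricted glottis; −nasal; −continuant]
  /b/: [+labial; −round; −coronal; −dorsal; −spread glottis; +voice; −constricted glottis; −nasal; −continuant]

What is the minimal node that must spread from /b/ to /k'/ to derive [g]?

Laryngeal

Feature comparison: [voice], [constricted glottis] differ between /k'/ and [g]; the remaining terminals match.
These terminals are all dominated by Laryngeal, and no proper subconstituent of Laryngeal covers them all; Laryngeal is their lowest common ancestor.
If Laryngeal spreads, every terminal under it takes /b/'s value, producing [g] as observed.
Features on which the two segments disagree outside Laryngeal, such as [labial], [dorsal], are unchanged — nothing dominating them spread, and Laryngeal is the minimal sufficient constituent.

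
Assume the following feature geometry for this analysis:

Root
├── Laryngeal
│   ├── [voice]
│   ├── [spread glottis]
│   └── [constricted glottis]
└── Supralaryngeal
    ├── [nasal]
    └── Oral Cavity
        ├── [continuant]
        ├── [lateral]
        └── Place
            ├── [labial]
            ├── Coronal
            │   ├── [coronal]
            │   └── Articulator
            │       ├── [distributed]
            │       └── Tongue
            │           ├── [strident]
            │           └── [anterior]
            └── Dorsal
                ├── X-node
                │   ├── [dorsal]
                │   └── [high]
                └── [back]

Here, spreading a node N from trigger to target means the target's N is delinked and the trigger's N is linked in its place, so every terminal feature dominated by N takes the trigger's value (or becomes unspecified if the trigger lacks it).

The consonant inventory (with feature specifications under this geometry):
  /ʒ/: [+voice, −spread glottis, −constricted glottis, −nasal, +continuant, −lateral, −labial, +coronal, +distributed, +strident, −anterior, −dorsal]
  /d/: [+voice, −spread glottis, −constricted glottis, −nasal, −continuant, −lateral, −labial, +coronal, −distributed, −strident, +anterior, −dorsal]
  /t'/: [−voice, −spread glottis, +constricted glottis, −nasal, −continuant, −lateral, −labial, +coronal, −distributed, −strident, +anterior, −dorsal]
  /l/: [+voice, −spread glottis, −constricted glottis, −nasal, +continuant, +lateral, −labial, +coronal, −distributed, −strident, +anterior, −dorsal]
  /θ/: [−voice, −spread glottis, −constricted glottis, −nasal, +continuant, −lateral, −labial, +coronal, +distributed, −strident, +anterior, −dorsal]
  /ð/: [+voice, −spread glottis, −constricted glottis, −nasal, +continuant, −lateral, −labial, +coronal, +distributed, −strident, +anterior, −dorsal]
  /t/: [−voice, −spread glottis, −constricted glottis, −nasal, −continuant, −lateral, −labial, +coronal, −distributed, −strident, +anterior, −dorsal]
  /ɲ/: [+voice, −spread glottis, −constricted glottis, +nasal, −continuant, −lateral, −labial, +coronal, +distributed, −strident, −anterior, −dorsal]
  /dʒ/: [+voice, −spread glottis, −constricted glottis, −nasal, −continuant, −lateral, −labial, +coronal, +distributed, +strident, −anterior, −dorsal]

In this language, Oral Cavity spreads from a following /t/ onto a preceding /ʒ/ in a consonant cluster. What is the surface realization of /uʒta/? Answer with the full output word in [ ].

[udta]

Oral Cavity immediately or transitively dominates [continuant], [lateral], [labial], [coronal], [distributed], [strident], [anterior], [dorsal], [high], [back].
The target acquires /t/'s values for everything under Oral Cavity — [−continuant], [−lateral], [−labial], [+coronal], [−distributed], [−strident], [+anterior], [−dorsal] — while keeping its own [voice], [spread glottis], [constricted glottis], ….
The resulting bundle matches /d/ in the inventory; substituting it for /ʒ/ gives [udta].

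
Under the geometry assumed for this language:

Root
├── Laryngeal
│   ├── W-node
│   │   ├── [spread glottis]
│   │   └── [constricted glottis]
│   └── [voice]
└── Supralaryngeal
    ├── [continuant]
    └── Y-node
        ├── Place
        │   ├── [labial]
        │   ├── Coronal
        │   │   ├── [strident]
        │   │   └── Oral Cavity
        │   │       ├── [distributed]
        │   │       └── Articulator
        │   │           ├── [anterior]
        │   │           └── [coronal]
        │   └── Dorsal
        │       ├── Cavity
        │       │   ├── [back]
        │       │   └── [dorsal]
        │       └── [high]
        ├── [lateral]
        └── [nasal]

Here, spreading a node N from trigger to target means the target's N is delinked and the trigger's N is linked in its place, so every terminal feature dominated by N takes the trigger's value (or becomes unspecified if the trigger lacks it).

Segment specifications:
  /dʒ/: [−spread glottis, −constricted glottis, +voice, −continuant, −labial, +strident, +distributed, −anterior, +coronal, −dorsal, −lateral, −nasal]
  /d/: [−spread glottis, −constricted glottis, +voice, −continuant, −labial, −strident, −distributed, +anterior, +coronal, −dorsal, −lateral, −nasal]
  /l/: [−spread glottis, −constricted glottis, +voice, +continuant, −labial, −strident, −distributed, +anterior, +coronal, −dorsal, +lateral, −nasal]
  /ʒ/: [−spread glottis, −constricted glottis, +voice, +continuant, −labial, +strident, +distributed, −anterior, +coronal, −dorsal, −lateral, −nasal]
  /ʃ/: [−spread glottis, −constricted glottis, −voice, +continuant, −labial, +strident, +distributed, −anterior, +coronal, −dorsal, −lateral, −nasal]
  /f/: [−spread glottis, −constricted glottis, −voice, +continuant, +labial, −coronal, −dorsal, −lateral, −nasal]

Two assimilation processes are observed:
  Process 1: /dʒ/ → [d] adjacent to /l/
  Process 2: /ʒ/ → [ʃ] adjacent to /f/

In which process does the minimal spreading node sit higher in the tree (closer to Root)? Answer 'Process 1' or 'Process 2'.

In Process 1, [anterior], [distributed], [strident] change, so the minimal spreading node is Coronal at depth 4.
Process 2: the feature that changes is [voice]; the minimal node is [voice] (depth 2).
Depth 2 < depth 4; Process 2 involves the structurally higher constituent [voice].

Process 2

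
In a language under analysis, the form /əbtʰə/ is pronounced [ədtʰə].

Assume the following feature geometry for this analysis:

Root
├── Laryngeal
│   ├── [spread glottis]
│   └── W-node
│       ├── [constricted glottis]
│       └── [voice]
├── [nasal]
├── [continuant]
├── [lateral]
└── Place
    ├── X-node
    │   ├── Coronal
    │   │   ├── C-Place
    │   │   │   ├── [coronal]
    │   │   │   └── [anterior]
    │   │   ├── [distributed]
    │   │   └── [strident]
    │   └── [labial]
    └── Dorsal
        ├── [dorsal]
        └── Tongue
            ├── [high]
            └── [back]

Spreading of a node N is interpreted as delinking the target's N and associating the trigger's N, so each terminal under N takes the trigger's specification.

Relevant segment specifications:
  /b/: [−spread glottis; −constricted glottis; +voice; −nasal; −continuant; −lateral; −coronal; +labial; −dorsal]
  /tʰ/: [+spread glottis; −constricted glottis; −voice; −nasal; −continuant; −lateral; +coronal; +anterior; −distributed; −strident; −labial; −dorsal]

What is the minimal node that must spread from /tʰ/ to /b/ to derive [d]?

The alternation /b/ → [d] changes [labial], [coronal], [anterior], [distributed], [strident] and nothing else.
The smallest constituent containing every changed terminal is X-node — each of its daughters lacks at least one of the affected features.
Spreading X-node from /tʰ/ overwrites each of those terminals with /tʰ/'s values, yielding exactly [d].
[voice], [spread glottis] stay as in /b/ although /tʰ/ differs there, so no node dominating them spread; among the remaining candidates X-node is the lowest that derives the output.

X-node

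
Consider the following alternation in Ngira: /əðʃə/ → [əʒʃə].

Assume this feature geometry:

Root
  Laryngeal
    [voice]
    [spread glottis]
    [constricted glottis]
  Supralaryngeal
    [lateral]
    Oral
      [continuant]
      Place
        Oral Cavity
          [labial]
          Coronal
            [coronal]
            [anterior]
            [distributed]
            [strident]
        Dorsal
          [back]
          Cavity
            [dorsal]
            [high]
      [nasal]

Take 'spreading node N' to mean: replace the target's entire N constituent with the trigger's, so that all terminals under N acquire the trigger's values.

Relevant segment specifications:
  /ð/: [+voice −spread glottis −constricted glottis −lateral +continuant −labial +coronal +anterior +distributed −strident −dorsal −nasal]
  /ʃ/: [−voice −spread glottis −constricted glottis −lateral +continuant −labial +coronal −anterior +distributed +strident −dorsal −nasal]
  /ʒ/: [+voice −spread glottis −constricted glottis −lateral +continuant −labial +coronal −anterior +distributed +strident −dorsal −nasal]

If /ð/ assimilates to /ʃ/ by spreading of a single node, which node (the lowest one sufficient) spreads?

Coronal

The alternation /ð/ → [ʒ] changes [anterior], [strident] and nothing else.
Tracing each changed feature up the tree, the paths first meet at Coronal; any lower node misses at least one of them.
Delinking /ð/'s Coronal and associating /ʃ/'s Coronal gives precisely the feature bundle of [ʒ].
[voice], a feature on which the two segments disagree outside Coronal, is unchanged — nothing dominating it spread, and Coronal is the minimal sufficient constituent.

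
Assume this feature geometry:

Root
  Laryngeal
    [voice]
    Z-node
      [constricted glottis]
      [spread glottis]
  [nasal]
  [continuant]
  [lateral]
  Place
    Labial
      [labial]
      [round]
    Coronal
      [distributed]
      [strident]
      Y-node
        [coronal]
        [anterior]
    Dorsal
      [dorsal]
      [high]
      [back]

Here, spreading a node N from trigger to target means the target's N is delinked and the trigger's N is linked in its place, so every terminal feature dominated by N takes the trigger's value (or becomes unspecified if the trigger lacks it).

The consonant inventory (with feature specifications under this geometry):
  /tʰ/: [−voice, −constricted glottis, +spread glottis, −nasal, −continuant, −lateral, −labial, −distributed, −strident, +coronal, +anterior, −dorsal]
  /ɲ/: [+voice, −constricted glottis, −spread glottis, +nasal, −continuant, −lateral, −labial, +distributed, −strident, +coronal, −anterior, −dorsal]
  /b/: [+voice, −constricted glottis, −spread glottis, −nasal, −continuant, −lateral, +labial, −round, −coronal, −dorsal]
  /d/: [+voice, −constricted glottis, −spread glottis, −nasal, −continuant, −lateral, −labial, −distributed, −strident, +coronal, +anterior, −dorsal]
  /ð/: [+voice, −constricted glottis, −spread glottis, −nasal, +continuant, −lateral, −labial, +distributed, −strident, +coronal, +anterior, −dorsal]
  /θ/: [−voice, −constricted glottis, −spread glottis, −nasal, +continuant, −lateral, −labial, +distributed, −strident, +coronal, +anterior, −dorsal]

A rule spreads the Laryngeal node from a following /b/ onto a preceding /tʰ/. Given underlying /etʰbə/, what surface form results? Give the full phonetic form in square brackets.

[edbə]

The Laryngeal node dominates the terminals [voice], [constricted glottis], [spread glottis].
After delinking /tʰ/'s Laryngeal and linking /b/'s, the affected terminals become [+voice], [−constricted glottis], [−spread glottis]; [nasal], [continuant], [lateral], … (outside Laryngeal) are retained from /tʰ/.
Among the inventory, only /d/ has exactly this specification, giving the surface form [edbə].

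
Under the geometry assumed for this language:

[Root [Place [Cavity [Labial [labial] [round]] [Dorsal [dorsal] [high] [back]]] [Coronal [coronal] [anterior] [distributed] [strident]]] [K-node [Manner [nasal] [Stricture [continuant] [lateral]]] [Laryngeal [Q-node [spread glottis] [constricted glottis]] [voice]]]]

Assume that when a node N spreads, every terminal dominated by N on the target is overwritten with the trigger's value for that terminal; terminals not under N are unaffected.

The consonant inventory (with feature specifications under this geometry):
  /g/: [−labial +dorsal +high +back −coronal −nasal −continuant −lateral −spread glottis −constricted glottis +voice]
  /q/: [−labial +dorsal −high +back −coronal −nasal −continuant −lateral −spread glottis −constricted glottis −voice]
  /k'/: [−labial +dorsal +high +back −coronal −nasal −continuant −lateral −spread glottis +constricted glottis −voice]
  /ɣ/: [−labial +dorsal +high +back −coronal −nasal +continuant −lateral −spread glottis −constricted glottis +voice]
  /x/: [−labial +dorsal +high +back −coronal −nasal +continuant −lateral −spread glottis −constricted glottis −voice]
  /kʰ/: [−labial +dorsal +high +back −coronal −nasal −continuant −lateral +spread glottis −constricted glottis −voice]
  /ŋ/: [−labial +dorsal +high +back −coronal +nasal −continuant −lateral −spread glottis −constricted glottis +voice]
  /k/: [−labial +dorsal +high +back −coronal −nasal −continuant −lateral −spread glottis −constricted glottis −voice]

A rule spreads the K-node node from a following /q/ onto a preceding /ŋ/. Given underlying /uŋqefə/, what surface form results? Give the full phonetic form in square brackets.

K-node immediately or transitively dominates [nasal], [continuant], [lateral], [spread glottis], [constricted glottis], [voice].
The target acquires /q/'s values for everything under K-node — [−nasal], [−continuant], [−lateral], [−spread glottis], [−constricted glottis], [−voice] — while keeping its own [labial], [dorsal], [high], ….
This feature bundle is that of [k], so /uŋqefə/ surfaces as [ukqefə].

[ukqefə]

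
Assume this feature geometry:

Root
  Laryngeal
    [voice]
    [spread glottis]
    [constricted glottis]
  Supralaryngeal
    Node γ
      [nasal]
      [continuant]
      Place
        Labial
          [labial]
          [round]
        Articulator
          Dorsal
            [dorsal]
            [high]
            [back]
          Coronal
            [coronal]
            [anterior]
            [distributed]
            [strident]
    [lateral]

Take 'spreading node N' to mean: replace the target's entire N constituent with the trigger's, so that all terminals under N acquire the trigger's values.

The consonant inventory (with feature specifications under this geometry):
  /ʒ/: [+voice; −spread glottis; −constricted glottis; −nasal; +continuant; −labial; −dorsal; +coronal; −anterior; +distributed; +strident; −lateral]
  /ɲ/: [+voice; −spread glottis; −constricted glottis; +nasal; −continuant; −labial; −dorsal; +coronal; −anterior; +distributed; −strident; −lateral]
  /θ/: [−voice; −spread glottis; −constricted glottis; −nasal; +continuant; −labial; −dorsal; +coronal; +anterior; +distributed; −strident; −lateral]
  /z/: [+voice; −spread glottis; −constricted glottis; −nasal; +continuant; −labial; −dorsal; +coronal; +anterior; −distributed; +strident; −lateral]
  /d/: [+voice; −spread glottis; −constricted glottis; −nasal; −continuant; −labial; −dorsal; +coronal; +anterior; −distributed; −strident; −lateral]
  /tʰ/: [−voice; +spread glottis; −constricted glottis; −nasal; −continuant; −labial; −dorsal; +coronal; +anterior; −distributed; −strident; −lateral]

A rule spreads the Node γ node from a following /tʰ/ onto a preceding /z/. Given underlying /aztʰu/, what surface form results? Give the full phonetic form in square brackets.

[adtʰu]

Terminals under Node γ in this geometry: [nasal], [continuant], [labial], [round], [dorsal], [high], [back], [coronal], [anterior], [distributed], [strident].
After delinking /z/'s Node γ and linking /tʰ/'s, the affected terminals become [−nasal], [−continuant], [−labial], [−dorsal], [+coronal], [+anterior], [−distributed], [−strident]; [voice], [spread glottis], [constricted glottis], … (outside Node γ) are retained from /z/.
The resulting bundle matches /d/ in the inventory; substituting it for /z/ gives [adtʰu].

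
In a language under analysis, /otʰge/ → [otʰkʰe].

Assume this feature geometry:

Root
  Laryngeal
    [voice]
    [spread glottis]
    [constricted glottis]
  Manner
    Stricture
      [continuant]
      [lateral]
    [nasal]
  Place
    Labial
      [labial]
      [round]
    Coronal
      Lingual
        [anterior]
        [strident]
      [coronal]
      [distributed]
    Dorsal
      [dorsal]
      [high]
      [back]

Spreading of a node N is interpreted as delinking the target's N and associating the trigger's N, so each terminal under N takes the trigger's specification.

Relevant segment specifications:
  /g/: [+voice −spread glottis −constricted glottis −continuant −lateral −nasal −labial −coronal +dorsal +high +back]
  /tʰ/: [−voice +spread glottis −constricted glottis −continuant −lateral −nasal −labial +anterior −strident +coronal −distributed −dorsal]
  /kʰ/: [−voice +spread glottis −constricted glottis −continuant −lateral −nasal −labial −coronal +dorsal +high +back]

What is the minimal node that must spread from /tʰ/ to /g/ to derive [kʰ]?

Comparing /g/ with its surface form [kʰ], the features that change are [voice], [spread glottis].
Tracing each changed feature up the tree, the paths first meet at Laryngeal; any lower node misses at least one of them.
Spreading Laryngeal from /tʰ/ overwrites each of those terminals with /tʰ/'s values, yielding exactly [kʰ].
[coronal], [dorsal] — on which /tʰ/ differs from /g/ — are unchanged, so Root cannot have spread; the constituent is no larger than Laryngeal.

Laryngeal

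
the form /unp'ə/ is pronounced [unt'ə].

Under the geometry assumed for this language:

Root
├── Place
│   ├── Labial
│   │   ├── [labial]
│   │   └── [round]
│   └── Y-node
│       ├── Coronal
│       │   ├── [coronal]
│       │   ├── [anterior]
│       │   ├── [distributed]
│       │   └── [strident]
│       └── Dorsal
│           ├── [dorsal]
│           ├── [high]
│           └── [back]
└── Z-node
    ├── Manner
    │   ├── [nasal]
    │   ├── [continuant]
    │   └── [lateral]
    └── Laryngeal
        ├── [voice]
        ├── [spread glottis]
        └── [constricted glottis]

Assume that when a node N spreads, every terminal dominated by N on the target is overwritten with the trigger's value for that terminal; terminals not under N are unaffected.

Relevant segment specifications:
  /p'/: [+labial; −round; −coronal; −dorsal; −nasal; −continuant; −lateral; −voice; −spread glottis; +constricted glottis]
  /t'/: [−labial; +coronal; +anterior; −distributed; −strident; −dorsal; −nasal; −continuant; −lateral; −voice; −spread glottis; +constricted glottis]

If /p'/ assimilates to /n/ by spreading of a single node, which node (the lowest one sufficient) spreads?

Place

The alternation /p'/ → [t'] changes [labial], [round], [coronal], [anterior], [distributed], [strident] and nothing else.
In this geometry the lowest node dominating all of them is Place: every daughter of Place dominates only a proper subset, so no lower node suffices.
Spreading Place from /n/ overwrites each of those terminals with /n/'s values, yielding exactly [t'].
Had Root spread, [voice], [nasal] would have taken /n/'s values; they stay as in /p'/, confirming the spreading constituent is exactly Place.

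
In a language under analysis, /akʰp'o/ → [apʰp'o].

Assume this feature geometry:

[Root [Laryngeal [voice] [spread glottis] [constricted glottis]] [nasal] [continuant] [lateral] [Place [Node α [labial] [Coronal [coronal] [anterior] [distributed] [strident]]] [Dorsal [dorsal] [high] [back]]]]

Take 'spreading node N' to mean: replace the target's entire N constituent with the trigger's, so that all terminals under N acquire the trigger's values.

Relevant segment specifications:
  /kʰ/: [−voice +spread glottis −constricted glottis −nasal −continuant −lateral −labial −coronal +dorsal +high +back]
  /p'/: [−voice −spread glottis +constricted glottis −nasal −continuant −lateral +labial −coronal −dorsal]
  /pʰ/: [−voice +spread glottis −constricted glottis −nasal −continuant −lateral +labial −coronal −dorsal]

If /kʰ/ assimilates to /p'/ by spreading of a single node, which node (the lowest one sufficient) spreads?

Comparing /kʰ/ with its surface form [pʰ], the features that change are [labial], [dorsal], [high], [back].
These terminals are all dominated by Place, and no proper subconstituent of Place covers them all; Place is their lowest common ancestor.
Spreading Place from /p'/ overwrites each of those terminals with /p'/'s values, yielding exactly [pʰ].
Since [spread glottis], [constricted glottis] are preserved even though /p'/ disagrees there, no node above Place spread.

Place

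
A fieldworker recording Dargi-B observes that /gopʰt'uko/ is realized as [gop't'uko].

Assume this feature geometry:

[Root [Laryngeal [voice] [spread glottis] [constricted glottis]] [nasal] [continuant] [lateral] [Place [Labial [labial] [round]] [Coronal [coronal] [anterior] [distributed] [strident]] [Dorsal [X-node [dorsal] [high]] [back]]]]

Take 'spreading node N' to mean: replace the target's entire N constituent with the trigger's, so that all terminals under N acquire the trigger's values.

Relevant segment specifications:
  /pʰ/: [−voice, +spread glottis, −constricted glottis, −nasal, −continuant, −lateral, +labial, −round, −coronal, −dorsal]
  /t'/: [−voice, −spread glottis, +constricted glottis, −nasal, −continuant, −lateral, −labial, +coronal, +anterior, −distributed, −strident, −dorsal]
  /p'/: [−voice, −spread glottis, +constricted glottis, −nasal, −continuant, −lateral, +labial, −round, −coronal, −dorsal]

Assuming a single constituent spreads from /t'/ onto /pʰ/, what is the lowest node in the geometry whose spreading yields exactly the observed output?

Laryngeal

/pʰ/ and [p'] differ in [spread glottis], [constricted glottis]; every other specified feature is identical.
These terminals are all dominated by Laryngeal, and no proper subconstituent of Laryngeal covers them all; Laryngeal is their lowest common ancestor.
Delinking /pʰ/'s Laryngeal and associating /t'/'s Laryngeal gives precisely the feature bundle of [p'].
Since [coronal], [labial] are preserved even though /t'/ disagrees there, no node above Laryngeal spread.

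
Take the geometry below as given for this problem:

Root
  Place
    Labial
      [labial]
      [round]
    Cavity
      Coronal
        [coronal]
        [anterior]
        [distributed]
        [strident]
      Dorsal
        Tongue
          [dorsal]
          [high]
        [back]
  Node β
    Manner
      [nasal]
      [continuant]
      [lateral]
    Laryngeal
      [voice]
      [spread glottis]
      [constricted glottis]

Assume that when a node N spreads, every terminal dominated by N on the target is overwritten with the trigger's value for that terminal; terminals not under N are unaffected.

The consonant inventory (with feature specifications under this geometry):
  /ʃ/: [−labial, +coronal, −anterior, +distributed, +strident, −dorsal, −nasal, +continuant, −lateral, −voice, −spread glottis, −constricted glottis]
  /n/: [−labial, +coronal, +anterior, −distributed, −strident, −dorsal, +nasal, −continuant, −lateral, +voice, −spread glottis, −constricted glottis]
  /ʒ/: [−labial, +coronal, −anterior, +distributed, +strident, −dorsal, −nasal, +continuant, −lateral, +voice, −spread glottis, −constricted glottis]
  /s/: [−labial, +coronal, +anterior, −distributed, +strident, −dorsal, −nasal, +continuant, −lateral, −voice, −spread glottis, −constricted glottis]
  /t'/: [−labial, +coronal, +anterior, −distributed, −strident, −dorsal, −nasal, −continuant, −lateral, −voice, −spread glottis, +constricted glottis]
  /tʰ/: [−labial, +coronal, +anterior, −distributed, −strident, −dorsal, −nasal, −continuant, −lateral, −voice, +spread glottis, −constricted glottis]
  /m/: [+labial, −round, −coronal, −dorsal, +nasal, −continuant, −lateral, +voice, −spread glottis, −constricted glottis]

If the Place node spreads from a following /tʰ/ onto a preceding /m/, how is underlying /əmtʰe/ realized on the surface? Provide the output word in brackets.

Place immediately or transitively dominates [labial], [round], [coronal], [anterior], [distributed], [strident], [dorsal], [high], [back].
The target acquires /tʰ/'s values for everything under Place — [−labial], [+coronal], [+anterior], [−distributed], [−strident], [−dorsal] — while keeping its own [nasal], [continuant], [lateral], ….
Among the inventory, only /n/ has exactly this specification, giving the surface form [əntʰe].

[əntʰe]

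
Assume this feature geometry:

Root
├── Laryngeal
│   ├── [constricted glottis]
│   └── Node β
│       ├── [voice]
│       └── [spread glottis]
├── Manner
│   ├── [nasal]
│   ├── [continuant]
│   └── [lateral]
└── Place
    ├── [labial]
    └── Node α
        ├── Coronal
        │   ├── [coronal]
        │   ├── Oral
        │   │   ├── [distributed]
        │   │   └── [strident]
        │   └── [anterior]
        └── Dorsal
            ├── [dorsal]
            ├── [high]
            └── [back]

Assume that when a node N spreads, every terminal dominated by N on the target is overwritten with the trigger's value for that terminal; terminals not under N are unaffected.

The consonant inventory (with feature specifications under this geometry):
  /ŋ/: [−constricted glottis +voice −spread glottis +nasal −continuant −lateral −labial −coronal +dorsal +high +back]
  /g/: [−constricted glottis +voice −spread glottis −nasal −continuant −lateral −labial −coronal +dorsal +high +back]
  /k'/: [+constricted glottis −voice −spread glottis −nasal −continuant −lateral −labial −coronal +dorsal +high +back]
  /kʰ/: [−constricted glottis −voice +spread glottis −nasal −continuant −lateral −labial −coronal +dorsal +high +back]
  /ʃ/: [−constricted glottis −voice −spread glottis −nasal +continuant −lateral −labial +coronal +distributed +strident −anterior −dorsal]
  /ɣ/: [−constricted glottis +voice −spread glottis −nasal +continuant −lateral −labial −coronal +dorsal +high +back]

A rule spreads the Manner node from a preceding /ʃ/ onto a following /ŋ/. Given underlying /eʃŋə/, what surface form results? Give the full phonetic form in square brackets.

[eʃɣə]

Terminals under Manner in this geometry: [nasal], [continuant], [lateral].
After delinking /ŋ/'s Manner and linking /ʃ/'s, the affected terminals become [−nasal], [+continuant], [−lateral]; [constricted glottis], [voice], [spread glottis], … (outside Manner) are retained from /ŋ/.
The resulting bundle matches /ɣ/ in the inventory; substituting it for /ŋ/ gives [eʃɣə].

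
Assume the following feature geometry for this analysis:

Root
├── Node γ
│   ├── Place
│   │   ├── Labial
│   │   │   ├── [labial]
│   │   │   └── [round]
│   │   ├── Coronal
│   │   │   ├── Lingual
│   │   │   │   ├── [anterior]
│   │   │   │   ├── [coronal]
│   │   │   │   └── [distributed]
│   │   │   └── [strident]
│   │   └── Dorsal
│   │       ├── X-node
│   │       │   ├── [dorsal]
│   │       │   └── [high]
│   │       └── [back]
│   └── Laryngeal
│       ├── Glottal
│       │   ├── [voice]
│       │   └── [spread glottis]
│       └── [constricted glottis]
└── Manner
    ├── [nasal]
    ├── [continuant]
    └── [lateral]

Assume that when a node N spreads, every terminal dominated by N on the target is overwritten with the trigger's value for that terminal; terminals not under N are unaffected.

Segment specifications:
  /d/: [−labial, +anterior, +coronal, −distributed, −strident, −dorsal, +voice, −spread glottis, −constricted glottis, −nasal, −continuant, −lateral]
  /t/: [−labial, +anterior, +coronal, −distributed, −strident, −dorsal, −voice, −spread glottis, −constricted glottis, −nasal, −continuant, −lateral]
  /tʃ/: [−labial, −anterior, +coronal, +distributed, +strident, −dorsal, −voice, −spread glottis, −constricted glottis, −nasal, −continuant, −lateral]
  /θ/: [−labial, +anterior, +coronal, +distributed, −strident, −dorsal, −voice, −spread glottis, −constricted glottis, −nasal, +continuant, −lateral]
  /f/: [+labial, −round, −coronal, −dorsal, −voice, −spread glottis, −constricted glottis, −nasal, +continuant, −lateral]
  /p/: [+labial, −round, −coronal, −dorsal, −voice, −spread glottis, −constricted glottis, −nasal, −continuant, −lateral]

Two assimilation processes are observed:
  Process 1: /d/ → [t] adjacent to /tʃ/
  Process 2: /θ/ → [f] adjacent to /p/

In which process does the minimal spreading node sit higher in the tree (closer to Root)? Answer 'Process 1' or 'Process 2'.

Process 2

In Process 1, [voice] changes, so the minimal spreading node is [voice] at depth 4.
In Process 2, [labial], [round], [coronal], [anterior], [distributed], [strident] change, so the minimal spreading node is Place at depth 2.
Place is closer to Root than [voice], so Process 2 spreads the higher node.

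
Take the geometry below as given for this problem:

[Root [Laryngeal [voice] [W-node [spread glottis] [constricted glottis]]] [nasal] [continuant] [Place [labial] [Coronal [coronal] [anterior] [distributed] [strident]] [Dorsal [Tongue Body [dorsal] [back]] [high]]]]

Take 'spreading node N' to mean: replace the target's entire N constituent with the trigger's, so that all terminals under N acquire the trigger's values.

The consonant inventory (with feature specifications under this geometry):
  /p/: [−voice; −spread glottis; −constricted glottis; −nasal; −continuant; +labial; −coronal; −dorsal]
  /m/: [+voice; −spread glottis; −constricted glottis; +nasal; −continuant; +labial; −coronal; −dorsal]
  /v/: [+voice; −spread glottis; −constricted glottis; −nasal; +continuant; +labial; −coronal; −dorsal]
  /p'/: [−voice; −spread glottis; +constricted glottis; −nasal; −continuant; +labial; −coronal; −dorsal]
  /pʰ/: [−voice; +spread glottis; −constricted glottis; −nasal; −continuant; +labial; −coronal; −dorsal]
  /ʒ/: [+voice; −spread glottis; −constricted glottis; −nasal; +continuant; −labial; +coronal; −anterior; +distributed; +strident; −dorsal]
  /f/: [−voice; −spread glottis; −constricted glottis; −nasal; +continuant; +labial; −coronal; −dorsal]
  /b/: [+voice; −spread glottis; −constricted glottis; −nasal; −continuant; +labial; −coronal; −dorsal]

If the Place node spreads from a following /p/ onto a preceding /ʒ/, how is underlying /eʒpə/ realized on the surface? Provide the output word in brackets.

Terminals under Place in this geometry: [labial], [coronal], [anterior], [distributed], [strident], [dorsal], [back], [high].
The target acquires /p/'s values for everything under Place — [+labial], [−coronal], [−dorsal] — while keeping its own [voice], [spread glottis], [constricted glottis], ….
The resulting bundle matches /v/ in the inventory; substituting it for /ʒ/ gives [evpə].

[evpə]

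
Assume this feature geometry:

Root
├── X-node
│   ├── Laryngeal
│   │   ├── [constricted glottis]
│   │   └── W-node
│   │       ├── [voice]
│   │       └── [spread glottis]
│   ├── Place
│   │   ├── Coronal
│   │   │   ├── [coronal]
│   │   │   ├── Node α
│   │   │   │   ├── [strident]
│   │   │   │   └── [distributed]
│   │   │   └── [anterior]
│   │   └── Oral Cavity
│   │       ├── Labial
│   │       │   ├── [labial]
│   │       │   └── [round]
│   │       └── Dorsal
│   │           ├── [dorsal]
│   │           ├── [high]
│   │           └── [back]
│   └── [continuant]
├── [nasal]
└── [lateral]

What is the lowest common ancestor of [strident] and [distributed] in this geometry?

[strident]: Root / X-node / Place / Coronal / Node α / [strident].
[distributed]: Root / X-node / Place / Coronal / Node α / [distributed].
Node α is the lowest common ancestor — every listed feature sits under it, and no single subconstituent of Node α covers them all.

Node α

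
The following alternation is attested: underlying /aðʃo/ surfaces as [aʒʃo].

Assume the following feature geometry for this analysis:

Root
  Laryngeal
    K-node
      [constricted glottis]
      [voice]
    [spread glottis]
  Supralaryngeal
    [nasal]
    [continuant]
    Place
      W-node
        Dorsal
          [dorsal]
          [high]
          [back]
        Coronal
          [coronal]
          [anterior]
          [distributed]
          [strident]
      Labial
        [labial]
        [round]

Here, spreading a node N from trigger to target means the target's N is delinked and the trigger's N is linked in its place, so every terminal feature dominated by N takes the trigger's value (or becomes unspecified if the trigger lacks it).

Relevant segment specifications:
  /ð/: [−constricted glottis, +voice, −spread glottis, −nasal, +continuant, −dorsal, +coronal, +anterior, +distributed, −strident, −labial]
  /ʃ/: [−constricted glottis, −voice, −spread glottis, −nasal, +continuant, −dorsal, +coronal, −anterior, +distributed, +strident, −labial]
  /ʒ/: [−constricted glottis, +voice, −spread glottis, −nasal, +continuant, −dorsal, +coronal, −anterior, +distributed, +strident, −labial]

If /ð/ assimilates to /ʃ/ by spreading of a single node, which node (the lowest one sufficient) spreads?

Coronal

/ð/ and [ʒ] differ in [anterior], [strident]; every other specified feature is identical.
In this geometry the lowest node dominating all of them is Coronal: every daughter of Coronal dominates only a proper subset, so no lower node suffices.
If Coronal spreads, every terminal under it takes /ʃ/'s value, producing [ʒ] as observed.
[voice], a feature on which the two segments disagree outside Coronal, is unchanged — nothing dominating it spread, and Coronal is the minimal sufficient constituent.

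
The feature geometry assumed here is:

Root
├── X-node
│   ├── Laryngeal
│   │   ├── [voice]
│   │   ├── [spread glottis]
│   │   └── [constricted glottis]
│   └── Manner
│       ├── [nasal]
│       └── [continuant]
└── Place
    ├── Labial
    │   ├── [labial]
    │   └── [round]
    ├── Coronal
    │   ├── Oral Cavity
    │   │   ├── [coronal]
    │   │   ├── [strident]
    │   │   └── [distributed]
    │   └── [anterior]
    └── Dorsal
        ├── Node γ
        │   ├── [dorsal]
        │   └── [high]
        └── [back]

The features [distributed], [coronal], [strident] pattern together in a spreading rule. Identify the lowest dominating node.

[distributed]: Root / Place / Coronal / Oral Cavity / [distributed].
[coronal]: Root / Place / Coronal / Oral Cavity / [coronal].
[strident]: Root / Place / Coronal / Oral Cavity / [strident].
Oral Cavity is the lowest common ancestor — every listed feature sits under it, and no single subconstituent of Oral Cavity covers them all.

Oral Cavity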